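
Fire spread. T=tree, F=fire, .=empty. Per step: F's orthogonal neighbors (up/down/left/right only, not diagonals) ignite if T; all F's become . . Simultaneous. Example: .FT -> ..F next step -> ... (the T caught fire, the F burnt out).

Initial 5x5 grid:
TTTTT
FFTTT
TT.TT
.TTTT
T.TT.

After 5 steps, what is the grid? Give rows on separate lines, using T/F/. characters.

Step 1: 5 trees catch fire, 2 burn out
  FFTTT
  ..FTT
  FF.TT
  .TTTT
  T.TT.
Step 2: 3 trees catch fire, 5 burn out
  ..FTT
  ...FT
  ...TT
  .FTTT
  T.TT.
Step 3: 4 trees catch fire, 3 burn out
  ...FT
  ....F
  ...FT
  ..FTT
  T.TT.
Step 4: 4 trees catch fire, 4 burn out
  ....F
  .....
  ....F
  ...FT
  T.FT.
Step 5: 2 trees catch fire, 4 burn out
  .....
  .....
  .....
  ....F
  T..F.

.....
.....
.....
....F
T..F.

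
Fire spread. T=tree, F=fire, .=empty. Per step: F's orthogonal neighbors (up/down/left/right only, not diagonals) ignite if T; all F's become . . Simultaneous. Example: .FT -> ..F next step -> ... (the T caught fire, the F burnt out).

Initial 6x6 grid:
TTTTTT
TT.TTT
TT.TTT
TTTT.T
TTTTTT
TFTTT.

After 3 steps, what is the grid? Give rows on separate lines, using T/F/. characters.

Step 1: 3 trees catch fire, 1 burn out
  TTTTTT
  TT.TTT
  TT.TTT
  TTTT.T
  TFTTTT
  F.FTT.
Step 2: 4 trees catch fire, 3 burn out
  TTTTTT
  TT.TTT
  TT.TTT
  TFTT.T
  F.FTTT
  ...FT.
Step 3: 5 trees catch fire, 4 burn out
  TTTTTT
  TT.TTT
  TF.TTT
  F.FT.T
  ...FTT
  ....F.

TTTTTT
TT.TTT
TF.TTT
F.FT.T
...FTT
....F.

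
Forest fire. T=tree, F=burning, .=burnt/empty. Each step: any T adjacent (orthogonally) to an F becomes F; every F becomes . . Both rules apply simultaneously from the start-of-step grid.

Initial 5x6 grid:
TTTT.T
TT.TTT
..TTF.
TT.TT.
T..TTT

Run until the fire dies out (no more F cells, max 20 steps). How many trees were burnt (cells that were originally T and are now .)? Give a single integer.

Answer: 17

Derivation:
Step 1: +3 fires, +1 burnt (F count now 3)
Step 2: +5 fires, +3 burnt (F count now 5)
Step 3: +4 fires, +5 burnt (F count now 4)
Step 4: +1 fires, +4 burnt (F count now 1)
Step 5: +1 fires, +1 burnt (F count now 1)
Step 6: +2 fires, +1 burnt (F count now 2)
Step 7: +1 fires, +2 burnt (F count now 1)
Step 8: +0 fires, +1 burnt (F count now 0)
Fire out after step 8
Initially T: 20, now '.': 27
Total burnt (originally-T cells now '.'): 17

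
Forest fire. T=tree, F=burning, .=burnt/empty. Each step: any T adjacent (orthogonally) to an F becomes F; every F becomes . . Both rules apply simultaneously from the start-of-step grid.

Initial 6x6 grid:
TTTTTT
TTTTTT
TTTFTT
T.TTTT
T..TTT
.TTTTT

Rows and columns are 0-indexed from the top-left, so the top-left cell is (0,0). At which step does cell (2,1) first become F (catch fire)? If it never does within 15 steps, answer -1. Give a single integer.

Step 1: cell (2,1)='T' (+4 fires, +1 burnt)
Step 2: cell (2,1)='F' (+8 fires, +4 burnt)
  -> target ignites at step 2
Step 3: cell (2,1)='.' (+8 fires, +8 burnt)
Step 4: cell (2,1)='.' (+7 fires, +8 burnt)
Step 5: cell (2,1)='.' (+4 fires, +7 burnt)
Step 6: cell (2,1)='.' (+0 fires, +4 burnt)
  fire out at step 6

2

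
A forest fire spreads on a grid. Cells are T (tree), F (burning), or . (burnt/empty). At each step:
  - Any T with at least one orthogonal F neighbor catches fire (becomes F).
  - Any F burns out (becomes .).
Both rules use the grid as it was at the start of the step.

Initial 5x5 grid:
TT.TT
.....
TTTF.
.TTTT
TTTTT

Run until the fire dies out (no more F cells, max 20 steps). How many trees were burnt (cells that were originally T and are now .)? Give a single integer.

Step 1: +2 fires, +1 burnt (F count now 2)
Step 2: +4 fires, +2 burnt (F count now 4)
Step 3: +4 fires, +4 burnt (F count now 4)
Step 4: +1 fires, +4 burnt (F count now 1)
Step 5: +1 fires, +1 burnt (F count now 1)
Step 6: +0 fires, +1 burnt (F count now 0)
Fire out after step 6
Initially T: 16, now '.': 21
Total burnt (originally-T cells now '.'): 12

Answer: 12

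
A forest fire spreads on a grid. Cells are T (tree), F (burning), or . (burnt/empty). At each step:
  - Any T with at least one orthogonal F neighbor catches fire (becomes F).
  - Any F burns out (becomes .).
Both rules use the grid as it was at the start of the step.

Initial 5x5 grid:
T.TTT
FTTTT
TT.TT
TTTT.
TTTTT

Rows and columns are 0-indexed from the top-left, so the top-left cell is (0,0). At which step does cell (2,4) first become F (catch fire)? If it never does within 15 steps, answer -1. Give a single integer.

Step 1: cell (2,4)='T' (+3 fires, +1 burnt)
Step 2: cell (2,4)='T' (+3 fires, +3 burnt)
Step 3: cell (2,4)='T' (+4 fires, +3 burnt)
Step 4: cell (2,4)='T' (+5 fires, +4 burnt)
Step 5: cell (2,4)='F' (+4 fires, +5 burnt)
  -> target ignites at step 5
Step 6: cell (2,4)='.' (+1 fires, +4 burnt)
Step 7: cell (2,4)='.' (+1 fires, +1 burnt)
Step 8: cell (2,4)='.' (+0 fires, +1 burnt)
  fire out at step 8

5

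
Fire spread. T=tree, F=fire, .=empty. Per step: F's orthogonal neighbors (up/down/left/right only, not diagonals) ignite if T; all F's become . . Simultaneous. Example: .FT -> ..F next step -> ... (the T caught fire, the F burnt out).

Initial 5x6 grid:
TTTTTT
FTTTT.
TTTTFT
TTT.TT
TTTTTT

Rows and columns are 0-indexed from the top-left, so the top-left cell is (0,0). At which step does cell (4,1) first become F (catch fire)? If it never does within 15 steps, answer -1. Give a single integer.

Step 1: cell (4,1)='T' (+7 fires, +2 burnt)
Step 2: cell (4,1)='T' (+9 fires, +7 burnt)
Step 3: cell (4,1)='T' (+8 fires, +9 burnt)
Step 4: cell (4,1)='F' (+2 fires, +8 burnt)
  -> target ignites at step 4
Step 5: cell (4,1)='.' (+0 fires, +2 burnt)
  fire out at step 5

4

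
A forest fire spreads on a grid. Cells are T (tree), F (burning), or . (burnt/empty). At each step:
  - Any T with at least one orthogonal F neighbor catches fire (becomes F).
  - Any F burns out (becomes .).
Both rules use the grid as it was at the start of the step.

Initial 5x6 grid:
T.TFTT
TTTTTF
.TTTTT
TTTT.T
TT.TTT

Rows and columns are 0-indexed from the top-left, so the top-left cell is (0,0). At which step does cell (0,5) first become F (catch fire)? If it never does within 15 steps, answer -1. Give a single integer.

Step 1: cell (0,5)='F' (+6 fires, +2 burnt)
  -> target ignites at step 1
Step 2: cell (0,5)='.' (+4 fires, +6 burnt)
Step 3: cell (0,5)='.' (+4 fires, +4 burnt)
Step 4: cell (0,5)='.' (+5 fires, +4 burnt)
Step 5: cell (0,5)='.' (+2 fires, +5 burnt)
Step 6: cell (0,5)='.' (+2 fires, +2 burnt)
Step 7: cell (0,5)='.' (+1 fires, +2 burnt)
Step 8: cell (0,5)='.' (+0 fires, +1 burnt)
  fire out at step 8

1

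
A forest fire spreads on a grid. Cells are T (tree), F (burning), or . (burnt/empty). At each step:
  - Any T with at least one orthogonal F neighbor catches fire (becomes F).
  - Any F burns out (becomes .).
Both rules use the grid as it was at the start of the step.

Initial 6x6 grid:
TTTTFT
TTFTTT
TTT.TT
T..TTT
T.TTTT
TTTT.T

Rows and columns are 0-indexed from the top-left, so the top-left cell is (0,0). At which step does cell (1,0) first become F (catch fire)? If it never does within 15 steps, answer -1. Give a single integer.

Step 1: cell (1,0)='T' (+7 fires, +2 burnt)
Step 2: cell (1,0)='F' (+5 fires, +7 burnt)
  -> target ignites at step 2
Step 3: cell (1,0)='.' (+4 fires, +5 burnt)
Step 4: cell (1,0)='.' (+4 fires, +4 burnt)
Step 5: cell (1,0)='.' (+3 fires, +4 burnt)
Step 6: cell (1,0)='.' (+4 fires, +3 burnt)
Step 7: cell (1,0)='.' (+2 fires, +4 burnt)
Step 8: cell (1,0)='.' (+0 fires, +2 burnt)
  fire out at step 8

2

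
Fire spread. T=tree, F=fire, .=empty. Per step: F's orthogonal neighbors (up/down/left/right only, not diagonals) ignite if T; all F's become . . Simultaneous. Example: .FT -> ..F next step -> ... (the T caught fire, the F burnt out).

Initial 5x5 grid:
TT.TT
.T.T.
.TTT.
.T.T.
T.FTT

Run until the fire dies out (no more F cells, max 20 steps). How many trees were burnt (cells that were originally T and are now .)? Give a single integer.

Step 1: +1 fires, +1 burnt (F count now 1)
Step 2: +2 fires, +1 burnt (F count now 2)
Step 3: +1 fires, +2 burnt (F count now 1)
Step 4: +2 fires, +1 burnt (F count now 2)
Step 5: +2 fires, +2 burnt (F count now 2)
Step 6: +3 fires, +2 burnt (F count now 3)
Step 7: +1 fires, +3 burnt (F count now 1)
Step 8: +1 fires, +1 burnt (F count now 1)
Step 9: +0 fires, +1 burnt (F count now 0)
Fire out after step 9
Initially T: 14, now '.': 24
Total burnt (originally-T cells now '.'): 13

Answer: 13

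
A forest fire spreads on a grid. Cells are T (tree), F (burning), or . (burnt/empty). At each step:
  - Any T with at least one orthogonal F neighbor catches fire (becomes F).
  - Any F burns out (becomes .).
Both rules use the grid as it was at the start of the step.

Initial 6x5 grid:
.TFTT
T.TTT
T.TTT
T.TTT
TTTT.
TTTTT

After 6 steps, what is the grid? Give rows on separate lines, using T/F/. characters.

Step 1: 3 trees catch fire, 1 burn out
  .F.FT
  T.FTT
  T.TTT
  T.TTT
  TTTT.
  TTTTT
Step 2: 3 trees catch fire, 3 burn out
  ....F
  T..FT
  T.FTT
  T.TTT
  TTTT.
  TTTTT
Step 3: 3 trees catch fire, 3 burn out
  .....
  T...F
  T..FT
  T.FTT
  TTTT.
  TTTTT
Step 4: 3 trees catch fire, 3 burn out
  .....
  T....
  T...F
  T..FT
  TTFT.
  TTTTT
Step 5: 4 trees catch fire, 3 burn out
  .....
  T....
  T....
  T...F
  TF.F.
  TTFTT
Step 6: 3 trees catch fire, 4 burn out
  .....
  T....
  T....
  T....
  F....
  TF.FT

.....
T....
T....
T....
F....
TF.FT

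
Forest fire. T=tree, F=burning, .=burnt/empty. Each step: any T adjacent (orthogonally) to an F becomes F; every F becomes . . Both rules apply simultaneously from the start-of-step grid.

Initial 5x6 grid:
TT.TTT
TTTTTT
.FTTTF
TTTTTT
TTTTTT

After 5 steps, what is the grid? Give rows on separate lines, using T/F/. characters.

Step 1: 6 trees catch fire, 2 burn out
  TT.TTT
  TFTTTF
  ..FTF.
  TFTTTF
  TTTTTT
Step 2: 11 trees catch fire, 6 burn out
  TF.TTF
  F.FTF.
  ...F..
  F.FTF.
  TFTTTF
Step 3: 7 trees catch fire, 11 burn out
  F..TF.
  ...F..
  ......
  ...F..
  F.FTF.
Step 4: 2 trees catch fire, 7 burn out
  ...F..
  ......
  ......
  ......
  ...F..
Step 5: 0 trees catch fire, 2 burn out
  ......
  ......
  ......
  ......
  ......

......
......
......
......
......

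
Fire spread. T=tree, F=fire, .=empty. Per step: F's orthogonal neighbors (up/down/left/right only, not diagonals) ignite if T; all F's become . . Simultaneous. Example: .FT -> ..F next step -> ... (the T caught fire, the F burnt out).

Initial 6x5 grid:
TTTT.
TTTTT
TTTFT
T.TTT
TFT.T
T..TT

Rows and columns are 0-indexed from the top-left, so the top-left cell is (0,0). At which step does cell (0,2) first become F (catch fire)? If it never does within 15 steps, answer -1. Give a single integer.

Step 1: cell (0,2)='T' (+6 fires, +2 burnt)
Step 2: cell (0,2)='T' (+8 fires, +6 burnt)
Step 3: cell (0,2)='F' (+4 fires, +8 burnt)
  -> target ignites at step 3
Step 4: cell (0,2)='.' (+3 fires, +4 burnt)
Step 5: cell (0,2)='.' (+2 fires, +3 burnt)
Step 6: cell (0,2)='.' (+0 fires, +2 burnt)
  fire out at step 6

3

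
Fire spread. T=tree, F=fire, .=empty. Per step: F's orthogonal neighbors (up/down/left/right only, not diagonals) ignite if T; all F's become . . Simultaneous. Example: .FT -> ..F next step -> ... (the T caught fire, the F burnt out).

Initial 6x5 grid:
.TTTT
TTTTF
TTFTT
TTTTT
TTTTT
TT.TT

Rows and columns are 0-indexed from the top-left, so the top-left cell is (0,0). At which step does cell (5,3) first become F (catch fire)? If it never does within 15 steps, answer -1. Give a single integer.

Step 1: cell (5,3)='T' (+7 fires, +2 burnt)
Step 2: cell (5,3)='T' (+8 fires, +7 burnt)
Step 3: cell (5,3)='T' (+6 fires, +8 burnt)
Step 4: cell (5,3)='F' (+4 fires, +6 burnt)
  -> target ignites at step 4
Step 5: cell (5,3)='.' (+1 fires, +4 burnt)
Step 6: cell (5,3)='.' (+0 fires, +1 burnt)
  fire out at step 6

4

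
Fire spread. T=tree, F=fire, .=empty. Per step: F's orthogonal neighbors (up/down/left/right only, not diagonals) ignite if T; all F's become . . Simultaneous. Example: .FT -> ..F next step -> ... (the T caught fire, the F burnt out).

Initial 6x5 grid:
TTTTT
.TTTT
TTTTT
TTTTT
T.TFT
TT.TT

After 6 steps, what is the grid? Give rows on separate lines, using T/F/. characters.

Step 1: 4 trees catch fire, 1 burn out
  TTTTT
  .TTTT
  TTTTT
  TTTFT
  T.F.F
  TT.FT
Step 2: 4 trees catch fire, 4 burn out
  TTTTT
  .TTTT
  TTTFT
  TTF.F
  T....
  TT..F
Step 3: 4 trees catch fire, 4 burn out
  TTTTT
  .TTFT
  TTF.F
  TF...
  T....
  TT...
Step 4: 5 trees catch fire, 4 burn out
  TTTFT
  .TF.F
  TF...
  F....
  T....
  TT...
Step 5: 5 trees catch fire, 5 burn out
  TTF.F
  .F...
  F....
  .....
  F....
  TT...
Step 6: 2 trees catch fire, 5 burn out
  TF...
  .....
  .....
  .....
  .....
  FT...

TF...
.....
.....
.....
.....
FT...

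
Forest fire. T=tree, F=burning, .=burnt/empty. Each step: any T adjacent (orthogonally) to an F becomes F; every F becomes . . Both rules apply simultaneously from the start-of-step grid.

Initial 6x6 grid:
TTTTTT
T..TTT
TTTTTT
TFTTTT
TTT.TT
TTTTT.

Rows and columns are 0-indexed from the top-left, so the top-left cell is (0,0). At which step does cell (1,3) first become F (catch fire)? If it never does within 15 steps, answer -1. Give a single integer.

Step 1: cell (1,3)='T' (+4 fires, +1 burnt)
Step 2: cell (1,3)='T' (+6 fires, +4 burnt)
Step 3: cell (1,3)='T' (+5 fires, +6 burnt)
Step 4: cell (1,3)='F' (+6 fires, +5 burnt)
  -> target ignites at step 4
Step 5: cell (1,3)='.' (+6 fires, +6 burnt)
Step 6: cell (1,3)='.' (+3 fires, +6 burnt)
Step 7: cell (1,3)='.' (+1 fires, +3 burnt)
Step 8: cell (1,3)='.' (+0 fires, +1 burnt)
  fire out at step 8

4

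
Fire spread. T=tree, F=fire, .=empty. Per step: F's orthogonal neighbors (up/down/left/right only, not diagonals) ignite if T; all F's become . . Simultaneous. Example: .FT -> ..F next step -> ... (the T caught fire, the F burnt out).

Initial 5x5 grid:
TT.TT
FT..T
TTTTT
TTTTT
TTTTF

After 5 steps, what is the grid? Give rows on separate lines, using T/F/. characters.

Step 1: 5 trees catch fire, 2 burn out
  FT.TT
  .F..T
  FTTTT
  TTTTF
  TTTF.
Step 2: 6 trees catch fire, 5 burn out
  .F.TT
  ....T
  .FTTF
  FTTF.
  TTF..
Step 3: 7 trees catch fire, 6 burn out
  ...TT
  ....F
  ..FF.
  .FF..
  FF...
Step 4: 1 trees catch fire, 7 burn out
  ...TF
  .....
  .....
  .....
  .....
Step 5: 1 trees catch fire, 1 burn out
  ...F.
  .....
  .....
  .....
  .....

...F.
.....
.....
.....
.....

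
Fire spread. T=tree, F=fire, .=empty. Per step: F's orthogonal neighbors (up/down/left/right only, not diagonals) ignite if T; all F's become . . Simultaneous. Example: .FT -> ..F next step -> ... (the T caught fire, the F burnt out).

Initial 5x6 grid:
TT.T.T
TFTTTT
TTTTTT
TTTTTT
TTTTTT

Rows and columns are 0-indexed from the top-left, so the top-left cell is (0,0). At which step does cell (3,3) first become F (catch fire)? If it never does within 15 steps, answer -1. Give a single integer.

Step 1: cell (3,3)='T' (+4 fires, +1 burnt)
Step 2: cell (3,3)='T' (+5 fires, +4 burnt)
Step 3: cell (3,3)='T' (+6 fires, +5 burnt)
Step 4: cell (3,3)='F' (+5 fires, +6 burnt)
  -> target ignites at step 4
Step 5: cell (3,3)='.' (+4 fires, +5 burnt)
Step 6: cell (3,3)='.' (+2 fires, +4 burnt)
Step 7: cell (3,3)='.' (+1 fires, +2 burnt)
Step 8: cell (3,3)='.' (+0 fires, +1 burnt)
  fire out at step 8

4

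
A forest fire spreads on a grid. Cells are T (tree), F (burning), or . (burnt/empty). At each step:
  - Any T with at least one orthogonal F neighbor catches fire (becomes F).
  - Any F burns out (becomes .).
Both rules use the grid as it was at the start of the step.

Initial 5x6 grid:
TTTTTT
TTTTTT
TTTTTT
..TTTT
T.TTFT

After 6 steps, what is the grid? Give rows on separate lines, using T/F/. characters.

Step 1: 3 trees catch fire, 1 burn out
  TTTTTT
  TTTTTT
  TTTTTT
  ..TTFT
  T.TF.F
Step 2: 4 trees catch fire, 3 burn out
  TTTTTT
  TTTTTT
  TTTTFT
  ..TF.F
  T.F...
Step 3: 4 trees catch fire, 4 burn out
  TTTTTT
  TTTTFT
  TTTF.F
  ..F...
  T.....
Step 4: 4 trees catch fire, 4 burn out
  TTTTFT
  TTTF.F
  TTF...
  ......
  T.....
Step 5: 4 trees catch fire, 4 burn out
  TTTF.F
  TTF...
  TF....
  ......
  T.....
Step 6: 3 trees catch fire, 4 burn out
  TTF...
  TF....
  F.....
  ......
  T.....

TTF...
TF....
F.....
......
T.....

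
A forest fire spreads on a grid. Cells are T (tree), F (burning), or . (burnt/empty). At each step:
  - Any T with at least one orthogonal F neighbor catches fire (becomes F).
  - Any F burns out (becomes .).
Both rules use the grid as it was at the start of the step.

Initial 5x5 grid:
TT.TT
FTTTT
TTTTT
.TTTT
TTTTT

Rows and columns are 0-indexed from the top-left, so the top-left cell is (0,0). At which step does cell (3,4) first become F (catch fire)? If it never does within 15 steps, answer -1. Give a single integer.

Step 1: cell (3,4)='T' (+3 fires, +1 burnt)
Step 2: cell (3,4)='T' (+3 fires, +3 burnt)
Step 3: cell (3,4)='T' (+3 fires, +3 burnt)
Step 4: cell (3,4)='T' (+5 fires, +3 burnt)
Step 5: cell (3,4)='T' (+5 fires, +5 burnt)
Step 6: cell (3,4)='F' (+2 fires, +5 burnt)
  -> target ignites at step 6
Step 7: cell (3,4)='.' (+1 fires, +2 burnt)
Step 8: cell (3,4)='.' (+0 fires, +1 burnt)
  fire out at step 8

6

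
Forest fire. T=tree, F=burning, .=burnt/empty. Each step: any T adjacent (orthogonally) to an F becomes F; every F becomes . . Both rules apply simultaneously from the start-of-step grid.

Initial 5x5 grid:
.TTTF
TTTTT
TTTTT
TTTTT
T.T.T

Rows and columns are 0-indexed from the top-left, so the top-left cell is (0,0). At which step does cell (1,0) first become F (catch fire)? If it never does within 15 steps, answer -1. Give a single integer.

Step 1: cell (1,0)='T' (+2 fires, +1 burnt)
Step 2: cell (1,0)='T' (+3 fires, +2 burnt)
Step 3: cell (1,0)='T' (+4 fires, +3 burnt)
Step 4: cell (1,0)='T' (+4 fires, +4 burnt)
Step 5: cell (1,0)='F' (+3 fires, +4 burnt)
  -> target ignites at step 5
Step 6: cell (1,0)='.' (+3 fires, +3 burnt)
Step 7: cell (1,0)='.' (+1 fires, +3 burnt)
Step 8: cell (1,0)='.' (+1 fires, +1 burnt)
Step 9: cell (1,0)='.' (+0 fires, +1 burnt)
  fire out at step 9

5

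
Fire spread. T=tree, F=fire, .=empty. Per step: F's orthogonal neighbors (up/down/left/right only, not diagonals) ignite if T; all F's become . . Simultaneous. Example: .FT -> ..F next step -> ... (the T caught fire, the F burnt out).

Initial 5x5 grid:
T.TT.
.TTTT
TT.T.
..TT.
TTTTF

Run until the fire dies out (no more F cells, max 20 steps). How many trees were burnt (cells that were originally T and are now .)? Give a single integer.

Step 1: +1 fires, +1 burnt (F count now 1)
Step 2: +2 fires, +1 burnt (F count now 2)
Step 3: +3 fires, +2 burnt (F count now 3)
Step 4: +2 fires, +3 burnt (F count now 2)
Step 5: +3 fires, +2 burnt (F count now 3)
Step 6: +2 fires, +3 burnt (F count now 2)
Step 7: +1 fires, +2 burnt (F count now 1)
Step 8: +1 fires, +1 burnt (F count now 1)
Step 9: +0 fires, +1 burnt (F count now 0)
Fire out after step 9
Initially T: 16, now '.': 24
Total burnt (originally-T cells now '.'): 15

Answer: 15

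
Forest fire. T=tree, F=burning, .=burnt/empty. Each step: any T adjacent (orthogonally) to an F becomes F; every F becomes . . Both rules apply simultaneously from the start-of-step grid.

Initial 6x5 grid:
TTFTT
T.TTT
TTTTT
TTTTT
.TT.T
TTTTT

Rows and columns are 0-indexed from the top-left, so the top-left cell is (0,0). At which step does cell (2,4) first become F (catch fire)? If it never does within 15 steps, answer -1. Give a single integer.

Step 1: cell (2,4)='T' (+3 fires, +1 burnt)
Step 2: cell (2,4)='T' (+4 fires, +3 burnt)
Step 3: cell (2,4)='T' (+5 fires, +4 burnt)
Step 4: cell (2,4)='F' (+5 fires, +5 burnt)
  -> target ignites at step 4
Step 5: cell (2,4)='.' (+4 fires, +5 burnt)
Step 6: cell (2,4)='.' (+3 fires, +4 burnt)
Step 7: cell (2,4)='.' (+2 fires, +3 burnt)
Step 8: cell (2,4)='.' (+0 fires, +2 burnt)
  fire out at step 8

4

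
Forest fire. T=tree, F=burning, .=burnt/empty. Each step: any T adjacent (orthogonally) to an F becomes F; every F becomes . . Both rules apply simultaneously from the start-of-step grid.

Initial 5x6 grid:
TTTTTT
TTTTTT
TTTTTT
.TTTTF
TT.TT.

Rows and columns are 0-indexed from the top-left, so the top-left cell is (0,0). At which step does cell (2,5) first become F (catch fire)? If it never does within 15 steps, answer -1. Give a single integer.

Step 1: cell (2,5)='F' (+2 fires, +1 burnt)
  -> target ignites at step 1
Step 2: cell (2,5)='.' (+4 fires, +2 burnt)
Step 3: cell (2,5)='.' (+5 fires, +4 burnt)
Step 4: cell (2,5)='.' (+4 fires, +5 burnt)
Step 5: cell (2,5)='.' (+4 fires, +4 burnt)
Step 6: cell (2,5)='.' (+4 fires, +4 burnt)
Step 7: cell (2,5)='.' (+2 fires, +4 burnt)
Step 8: cell (2,5)='.' (+1 fires, +2 burnt)
Step 9: cell (2,5)='.' (+0 fires, +1 burnt)
  fire out at step 9

1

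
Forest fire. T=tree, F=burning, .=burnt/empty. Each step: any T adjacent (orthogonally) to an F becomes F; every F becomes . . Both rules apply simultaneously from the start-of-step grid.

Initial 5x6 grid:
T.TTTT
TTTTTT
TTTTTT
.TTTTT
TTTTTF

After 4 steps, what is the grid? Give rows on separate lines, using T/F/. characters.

Step 1: 2 trees catch fire, 1 burn out
  T.TTTT
  TTTTTT
  TTTTTT
  .TTTTF
  TTTTF.
Step 2: 3 trees catch fire, 2 burn out
  T.TTTT
  TTTTTT
  TTTTTF
  .TTTF.
  TTTF..
Step 3: 4 trees catch fire, 3 burn out
  T.TTTT
  TTTTTF
  TTTTF.
  .TTF..
  TTF...
Step 4: 5 trees catch fire, 4 burn out
  T.TTTF
  TTTTF.
  TTTF..
  .TF...
  TF....

T.TTTF
TTTTF.
TTTF..
.TF...
TF....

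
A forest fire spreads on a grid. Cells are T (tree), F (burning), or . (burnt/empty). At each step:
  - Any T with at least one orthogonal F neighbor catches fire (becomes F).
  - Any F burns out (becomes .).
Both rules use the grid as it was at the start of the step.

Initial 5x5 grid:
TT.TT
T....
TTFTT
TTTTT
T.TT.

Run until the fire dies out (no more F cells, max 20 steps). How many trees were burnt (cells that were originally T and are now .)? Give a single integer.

Answer: 15

Derivation:
Step 1: +3 fires, +1 burnt (F count now 3)
Step 2: +5 fires, +3 burnt (F count now 5)
Step 3: +4 fires, +5 burnt (F count now 4)
Step 4: +2 fires, +4 burnt (F count now 2)
Step 5: +1 fires, +2 burnt (F count now 1)
Step 6: +0 fires, +1 burnt (F count now 0)
Fire out after step 6
Initially T: 17, now '.': 23
Total burnt (originally-T cells now '.'): 15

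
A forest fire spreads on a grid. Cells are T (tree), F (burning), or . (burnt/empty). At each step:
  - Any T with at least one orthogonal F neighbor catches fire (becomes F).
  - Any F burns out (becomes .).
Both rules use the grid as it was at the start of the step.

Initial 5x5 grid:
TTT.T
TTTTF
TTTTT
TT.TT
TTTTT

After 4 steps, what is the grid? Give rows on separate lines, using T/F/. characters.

Step 1: 3 trees catch fire, 1 burn out
  TTT.F
  TTTF.
  TTTTF
  TT.TT
  TTTTT
Step 2: 3 trees catch fire, 3 burn out
  TTT..
  TTF..
  TTTF.
  TT.TF
  TTTTT
Step 3: 5 trees catch fire, 3 burn out
  TTF..
  TF...
  TTF..
  TT.F.
  TTTTF
Step 4: 4 trees catch fire, 5 burn out
  TF...
  F....
  TF...
  TT...
  TTTF.

TF...
F....
TF...
TT...
TTTF.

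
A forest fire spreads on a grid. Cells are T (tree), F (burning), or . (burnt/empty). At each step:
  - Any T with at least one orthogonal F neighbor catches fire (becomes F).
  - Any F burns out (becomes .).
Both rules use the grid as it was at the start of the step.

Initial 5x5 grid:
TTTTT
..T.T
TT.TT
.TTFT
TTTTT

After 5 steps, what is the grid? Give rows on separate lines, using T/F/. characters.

Step 1: 4 trees catch fire, 1 burn out
  TTTTT
  ..T.T
  TT.FT
  .TF.F
  TTTFT
Step 2: 4 trees catch fire, 4 burn out
  TTTTT
  ..T.T
  TT..F
  .F...
  TTF.F
Step 3: 3 trees catch fire, 4 burn out
  TTTTT
  ..T.F
  TF...
  .....
  TF...
Step 4: 3 trees catch fire, 3 burn out
  TTTTF
  ..T..
  F....
  .....
  F....
Step 5: 1 trees catch fire, 3 burn out
  TTTF.
  ..T..
  .....
  .....
  .....

TTTF.
..T..
.....
.....
.....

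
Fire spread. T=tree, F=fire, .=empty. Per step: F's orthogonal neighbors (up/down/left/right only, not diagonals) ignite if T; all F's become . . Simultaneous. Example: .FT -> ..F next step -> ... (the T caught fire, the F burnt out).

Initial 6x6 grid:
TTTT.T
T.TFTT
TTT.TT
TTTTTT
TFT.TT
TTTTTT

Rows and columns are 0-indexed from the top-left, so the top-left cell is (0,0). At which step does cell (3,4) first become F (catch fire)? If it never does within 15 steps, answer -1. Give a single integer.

Step 1: cell (3,4)='T' (+7 fires, +2 burnt)
Step 2: cell (3,4)='T' (+9 fires, +7 burnt)
Step 3: cell (3,4)='F' (+7 fires, +9 burnt)
  -> target ignites at step 3
Step 4: cell (3,4)='.' (+5 fires, +7 burnt)
Step 5: cell (3,4)='.' (+2 fires, +5 burnt)
Step 6: cell (3,4)='.' (+0 fires, +2 burnt)
  fire out at step 6

3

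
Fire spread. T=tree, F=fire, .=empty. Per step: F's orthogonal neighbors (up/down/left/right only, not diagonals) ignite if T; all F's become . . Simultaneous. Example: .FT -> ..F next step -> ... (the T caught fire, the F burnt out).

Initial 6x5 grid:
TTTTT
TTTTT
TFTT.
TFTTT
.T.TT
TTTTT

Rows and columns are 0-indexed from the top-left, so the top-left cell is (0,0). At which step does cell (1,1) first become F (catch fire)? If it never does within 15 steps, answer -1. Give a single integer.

Step 1: cell (1,1)='F' (+6 fires, +2 burnt)
  -> target ignites at step 1
Step 2: cell (1,1)='.' (+6 fires, +6 burnt)
Step 3: cell (1,1)='.' (+7 fires, +6 burnt)
Step 4: cell (1,1)='.' (+4 fires, +7 burnt)
Step 5: cell (1,1)='.' (+2 fires, +4 burnt)
Step 6: cell (1,1)='.' (+0 fires, +2 burnt)
  fire out at step 6

1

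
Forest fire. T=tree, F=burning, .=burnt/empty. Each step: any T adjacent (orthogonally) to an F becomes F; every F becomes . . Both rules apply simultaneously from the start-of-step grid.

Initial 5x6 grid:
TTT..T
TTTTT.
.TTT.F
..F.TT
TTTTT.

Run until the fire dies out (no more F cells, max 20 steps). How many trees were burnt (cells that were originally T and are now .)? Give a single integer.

Step 1: +3 fires, +2 burnt (F count now 3)
Step 2: +6 fires, +3 burnt (F count now 6)
Step 3: +5 fires, +6 burnt (F count now 5)
Step 4: +3 fires, +5 burnt (F count now 3)
Step 5: +1 fires, +3 burnt (F count now 1)
Step 6: +0 fires, +1 burnt (F count now 0)
Fire out after step 6
Initially T: 19, now '.': 29
Total burnt (originally-T cells now '.'): 18

Answer: 18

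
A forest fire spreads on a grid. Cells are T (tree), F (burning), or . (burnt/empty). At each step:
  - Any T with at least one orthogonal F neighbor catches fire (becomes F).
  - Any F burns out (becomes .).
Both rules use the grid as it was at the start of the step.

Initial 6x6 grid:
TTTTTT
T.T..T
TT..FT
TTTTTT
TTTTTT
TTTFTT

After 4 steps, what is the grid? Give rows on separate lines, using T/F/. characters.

Step 1: 5 trees catch fire, 2 burn out
  TTTTTT
  T.T..T
  TT...F
  TTTTFT
  TTTFTT
  TTF.FT
Step 2: 7 trees catch fire, 5 burn out
  TTTTTT
  T.T..F
  TT....
  TTTF.F
  TTF.FT
  TF...F
Step 3: 5 trees catch fire, 7 burn out
  TTTTTF
  T.T...
  TT....
  TTF...
  TF...F
  F.....
Step 4: 3 trees catch fire, 5 burn out
  TTTTF.
  T.T...
  TT....
  TF....
  F.....
  ......

TTTTF.
T.T...
TT....
TF....
F.....
......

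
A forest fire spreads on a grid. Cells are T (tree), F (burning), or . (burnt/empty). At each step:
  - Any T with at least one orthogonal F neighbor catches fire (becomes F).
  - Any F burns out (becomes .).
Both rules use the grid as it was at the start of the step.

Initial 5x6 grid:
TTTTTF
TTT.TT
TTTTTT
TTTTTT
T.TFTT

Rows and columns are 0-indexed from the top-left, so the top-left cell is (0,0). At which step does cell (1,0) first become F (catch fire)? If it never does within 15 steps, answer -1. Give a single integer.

Step 1: cell (1,0)='T' (+5 fires, +2 burnt)
Step 2: cell (1,0)='T' (+7 fires, +5 burnt)
Step 3: cell (1,0)='T' (+5 fires, +7 burnt)
Step 4: cell (1,0)='T' (+4 fires, +5 burnt)
Step 5: cell (1,0)='T' (+4 fires, +4 burnt)
Step 6: cell (1,0)='F' (+1 fires, +4 burnt)
  -> target ignites at step 6
Step 7: cell (1,0)='.' (+0 fires, +1 burnt)
  fire out at step 7

6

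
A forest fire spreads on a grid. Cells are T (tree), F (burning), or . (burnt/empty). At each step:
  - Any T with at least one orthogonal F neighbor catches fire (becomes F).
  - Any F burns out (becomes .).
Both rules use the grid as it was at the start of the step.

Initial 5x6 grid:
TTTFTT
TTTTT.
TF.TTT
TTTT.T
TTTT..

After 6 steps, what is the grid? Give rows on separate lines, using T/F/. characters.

Step 1: 6 trees catch fire, 2 burn out
  TTF.FT
  TFTFT.
  F..TTT
  TFTT.T
  TTTT..
Step 2: 9 trees catch fire, 6 burn out
  TF...F
  F.F.F.
  ...FTT
  F.FT.T
  TFTT..
Step 3: 5 trees catch fire, 9 burn out
  F.....
  ......
  ....FT
  ...F.T
  F.FT..
Step 4: 2 trees catch fire, 5 burn out
  ......
  ......
  .....F
  .....T
  ...F..
Step 5: 1 trees catch fire, 2 burn out
  ......
  ......
  ......
  .....F
  ......
Step 6: 0 trees catch fire, 1 burn out
  ......
  ......
  ......
  ......
  ......

......
......
......
......
......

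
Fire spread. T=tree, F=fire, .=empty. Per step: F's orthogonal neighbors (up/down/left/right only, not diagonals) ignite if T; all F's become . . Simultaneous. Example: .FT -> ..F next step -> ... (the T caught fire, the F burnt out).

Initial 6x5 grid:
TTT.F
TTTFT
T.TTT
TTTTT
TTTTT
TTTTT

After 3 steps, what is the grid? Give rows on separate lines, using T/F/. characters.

Step 1: 3 trees catch fire, 2 burn out
  TTT..
  TTF.F
  T.TFT
  TTTTT
  TTTTT
  TTTTT
Step 2: 5 trees catch fire, 3 burn out
  TTF..
  TF...
  T.F.F
  TTTFT
  TTTTT
  TTTTT
Step 3: 5 trees catch fire, 5 burn out
  TF...
  F....
  T....
  TTF.F
  TTTFT
  TTTTT

TF...
F....
T....
TTF.F
TTTFT
TTTTT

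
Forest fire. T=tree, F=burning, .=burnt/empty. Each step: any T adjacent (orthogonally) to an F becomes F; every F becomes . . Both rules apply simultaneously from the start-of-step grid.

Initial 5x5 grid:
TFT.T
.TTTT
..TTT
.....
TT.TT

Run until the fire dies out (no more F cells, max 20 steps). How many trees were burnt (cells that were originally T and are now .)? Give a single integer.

Step 1: +3 fires, +1 burnt (F count now 3)
Step 2: +1 fires, +3 burnt (F count now 1)
Step 3: +2 fires, +1 burnt (F count now 2)
Step 4: +2 fires, +2 burnt (F count now 2)
Step 5: +2 fires, +2 burnt (F count now 2)
Step 6: +0 fires, +2 burnt (F count now 0)
Fire out after step 6
Initially T: 14, now '.': 21
Total burnt (originally-T cells now '.'): 10

Answer: 10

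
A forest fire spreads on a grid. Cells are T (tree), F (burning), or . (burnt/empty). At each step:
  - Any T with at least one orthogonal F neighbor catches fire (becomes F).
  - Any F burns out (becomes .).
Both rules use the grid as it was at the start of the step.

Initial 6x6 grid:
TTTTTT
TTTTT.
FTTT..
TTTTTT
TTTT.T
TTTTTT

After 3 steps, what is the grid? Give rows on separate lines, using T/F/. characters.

Step 1: 3 trees catch fire, 1 burn out
  TTTTTT
  FTTTT.
  .FTT..
  FTTTTT
  TTTT.T
  TTTTTT
Step 2: 5 trees catch fire, 3 burn out
  FTTTTT
  .FTTT.
  ..FT..
  .FTTTT
  FTTT.T
  TTTTTT
Step 3: 6 trees catch fire, 5 burn out
  .FTTTT
  ..FTT.
  ...F..
  ..FTTT
  .FTT.T
  FTTTTT

.FTTTT
..FTT.
...F..
..FTTT
.FTT.T
FTTTTT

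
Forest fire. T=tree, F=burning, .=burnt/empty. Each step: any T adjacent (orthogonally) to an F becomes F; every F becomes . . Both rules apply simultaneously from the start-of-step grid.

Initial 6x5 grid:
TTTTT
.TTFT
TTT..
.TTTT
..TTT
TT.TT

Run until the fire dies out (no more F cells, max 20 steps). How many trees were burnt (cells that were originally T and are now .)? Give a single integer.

Step 1: +3 fires, +1 burnt (F count now 3)
Step 2: +4 fires, +3 burnt (F count now 4)
Step 3: +3 fires, +4 burnt (F count now 3)
Step 4: +5 fires, +3 burnt (F count now 5)
Step 5: +2 fires, +5 burnt (F count now 2)
Step 6: +2 fires, +2 burnt (F count now 2)
Step 7: +1 fires, +2 burnt (F count now 1)
Step 8: +0 fires, +1 burnt (F count now 0)
Fire out after step 8
Initially T: 22, now '.': 28
Total burnt (originally-T cells now '.'): 20

Answer: 20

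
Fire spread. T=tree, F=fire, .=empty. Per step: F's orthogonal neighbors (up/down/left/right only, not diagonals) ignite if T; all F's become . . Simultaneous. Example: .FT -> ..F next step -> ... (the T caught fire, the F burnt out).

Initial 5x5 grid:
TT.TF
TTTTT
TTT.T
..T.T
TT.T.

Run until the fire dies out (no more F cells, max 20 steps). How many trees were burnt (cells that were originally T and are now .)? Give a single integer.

Answer: 14

Derivation:
Step 1: +2 fires, +1 burnt (F count now 2)
Step 2: +2 fires, +2 burnt (F count now 2)
Step 3: +2 fires, +2 burnt (F count now 2)
Step 4: +2 fires, +2 burnt (F count now 2)
Step 5: +4 fires, +2 burnt (F count now 4)
Step 6: +2 fires, +4 burnt (F count now 2)
Step 7: +0 fires, +2 burnt (F count now 0)
Fire out after step 7
Initially T: 17, now '.': 22
Total burnt (originally-T cells now '.'): 14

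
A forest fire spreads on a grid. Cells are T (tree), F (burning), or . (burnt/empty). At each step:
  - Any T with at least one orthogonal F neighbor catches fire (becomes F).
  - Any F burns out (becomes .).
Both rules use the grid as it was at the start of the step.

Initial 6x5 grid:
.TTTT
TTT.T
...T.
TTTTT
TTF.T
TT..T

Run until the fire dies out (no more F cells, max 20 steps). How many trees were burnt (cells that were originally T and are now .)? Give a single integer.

Step 1: +2 fires, +1 burnt (F count now 2)
Step 2: +4 fires, +2 burnt (F count now 4)
Step 3: +4 fires, +4 burnt (F count now 4)
Step 4: +1 fires, +4 burnt (F count now 1)
Step 5: +1 fires, +1 burnt (F count now 1)
Step 6: +0 fires, +1 burnt (F count now 0)
Fire out after step 6
Initially T: 20, now '.': 22
Total burnt (originally-T cells now '.'): 12

Answer: 12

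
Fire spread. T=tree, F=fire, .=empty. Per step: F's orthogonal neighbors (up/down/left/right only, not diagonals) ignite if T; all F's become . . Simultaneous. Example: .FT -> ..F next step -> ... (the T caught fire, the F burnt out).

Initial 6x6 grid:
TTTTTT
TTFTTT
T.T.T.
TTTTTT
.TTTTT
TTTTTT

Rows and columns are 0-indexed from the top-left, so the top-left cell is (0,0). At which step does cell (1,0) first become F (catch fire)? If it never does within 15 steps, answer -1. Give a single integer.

Step 1: cell (1,0)='T' (+4 fires, +1 burnt)
Step 2: cell (1,0)='F' (+5 fires, +4 burnt)
  -> target ignites at step 2
Step 3: cell (1,0)='.' (+8 fires, +5 burnt)
Step 4: cell (1,0)='.' (+6 fires, +8 burnt)
Step 5: cell (1,0)='.' (+4 fires, +6 burnt)
Step 6: cell (1,0)='.' (+3 fires, +4 burnt)
Step 7: cell (1,0)='.' (+1 fires, +3 burnt)
Step 8: cell (1,0)='.' (+0 fires, +1 burnt)
  fire out at step 8

2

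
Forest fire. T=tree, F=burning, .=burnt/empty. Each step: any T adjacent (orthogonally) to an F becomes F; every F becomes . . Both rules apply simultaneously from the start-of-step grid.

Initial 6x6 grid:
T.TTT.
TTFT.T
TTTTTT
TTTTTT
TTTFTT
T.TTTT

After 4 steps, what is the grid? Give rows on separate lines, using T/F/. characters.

Step 1: 8 trees catch fire, 2 burn out
  T.FTT.
  TF.F.T
  TTFTTT
  TTTFTT
  TTF.FT
  T.TFTT
Step 2: 10 trees catch fire, 8 burn out
  T..FT.
  F....T
  TF.FTT
  TTF.FT
  TF...F
  T.F.FT
Step 3: 8 trees catch fire, 10 burn out
  F...F.
  .....T
  F...FT
  TF...F
  F.....
  T....F
Step 4: 3 trees catch fire, 8 burn out
  ......
  .....T
  .....F
  F.....
  ......
  F.....

......
.....T
.....F
F.....
......
F.....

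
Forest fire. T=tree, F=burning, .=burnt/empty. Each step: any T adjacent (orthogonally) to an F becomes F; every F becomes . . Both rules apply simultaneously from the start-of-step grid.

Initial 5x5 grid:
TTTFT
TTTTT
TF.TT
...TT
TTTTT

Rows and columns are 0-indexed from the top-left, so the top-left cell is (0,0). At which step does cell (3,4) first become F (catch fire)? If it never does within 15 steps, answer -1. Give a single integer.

Step 1: cell (3,4)='T' (+5 fires, +2 burnt)
Step 2: cell (3,4)='T' (+5 fires, +5 burnt)
Step 3: cell (3,4)='T' (+3 fires, +5 burnt)
Step 4: cell (3,4)='F' (+2 fires, +3 burnt)
  -> target ignites at step 4
Step 5: cell (3,4)='.' (+2 fires, +2 burnt)
Step 6: cell (3,4)='.' (+1 fires, +2 burnt)
Step 7: cell (3,4)='.' (+1 fires, +1 burnt)
Step 8: cell (3,4)='.' (+0 fires, +1 burnt)
  fire out at step 8

4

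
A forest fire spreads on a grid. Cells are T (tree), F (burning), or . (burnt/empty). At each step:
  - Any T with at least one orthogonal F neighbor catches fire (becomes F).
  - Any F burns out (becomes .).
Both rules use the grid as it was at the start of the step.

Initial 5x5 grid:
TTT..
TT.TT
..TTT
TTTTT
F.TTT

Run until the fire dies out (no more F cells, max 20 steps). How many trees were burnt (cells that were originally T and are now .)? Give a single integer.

Answer: 13

Derivation:
Step 1: +1 fires, +1 burnt (F count now 1)
Step 2: +1 fires, +1 burnt (F count now 1)
Step 3: +1 fires, +1 burnt (F count now 1)
Step 4: +3 fires, +1 burnt (F count now 3)
Step 5: +3 fires, +3 burnt (F count now 3)
Step 6: +3 fires, +3 burnt (F count now 3)
Step 7: +1 fires, +3 burnt (F count now 1)
Step 8: +0 fires, +1 burnt (F count now 0)
Fire out after step 8
Initially T: 18, now '.': 20
Total burnt (originally-T cells now '.'): 13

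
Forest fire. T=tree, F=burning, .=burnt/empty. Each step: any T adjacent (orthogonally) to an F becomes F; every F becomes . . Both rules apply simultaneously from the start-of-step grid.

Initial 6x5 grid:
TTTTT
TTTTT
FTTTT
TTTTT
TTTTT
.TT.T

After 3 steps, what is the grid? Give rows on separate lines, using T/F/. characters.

Step 1: 3 trees catch fire, 1 burn out
  TTTTT
  FTTTT
  .FTTT
  FTTTT
  TTTTT
  .TT.T
Step 2: 5 trees catch fire, 3 burn out
  FTTTT
  .FTTT
  ..FTT
  .FTTT
  FTTTT
  .TT.T
Step 3: 5 trees catch fire, 5 burn out
  .FTTT
  ..FTT
  ...FT
  ..FTT
  .FTTT
  .TT.T

.FTTT
..FTT
...FT
..FTT
.FTTT
.TT.T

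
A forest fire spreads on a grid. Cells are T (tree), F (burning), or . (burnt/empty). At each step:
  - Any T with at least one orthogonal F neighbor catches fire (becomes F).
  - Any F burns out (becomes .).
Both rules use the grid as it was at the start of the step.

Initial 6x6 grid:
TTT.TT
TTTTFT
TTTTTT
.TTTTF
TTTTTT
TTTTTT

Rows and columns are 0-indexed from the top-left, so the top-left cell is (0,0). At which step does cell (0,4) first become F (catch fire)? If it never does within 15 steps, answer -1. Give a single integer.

Step 1: cell (0,4)='F' (+7 fires, +2 burnt)
  -> target ignites at step 1
Step 2: cell (0,4)='.' (+6 fires, +7 burnt)
Step 3: cell (0,4)='.' (+6 fires, +6 burnt)
Step 4: cell (0,4)='.' (+6 fires, +6 burnt)
Step 5: cell (0,4)='.' (+4 fires, +6 burnt)
Step 6: cell (0,4)='.' (+2 fires, +4 burnt)
Step 7: cell (0,4)='.' (+1 fires, +2 burnt)
Step 8: cell (0,4)='.' (+0 fires, +1 burnt)
  fire out at step 8

1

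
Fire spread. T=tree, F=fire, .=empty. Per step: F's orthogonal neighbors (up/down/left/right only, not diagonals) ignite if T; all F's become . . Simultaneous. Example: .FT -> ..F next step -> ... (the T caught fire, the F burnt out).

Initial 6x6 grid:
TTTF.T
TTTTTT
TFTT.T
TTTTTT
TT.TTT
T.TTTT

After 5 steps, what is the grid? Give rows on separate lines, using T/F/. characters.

Step 1: 6 trees catch fire, 2 burn out
  TTF..T
  TFTFTT
  F.FT.T
  TFTTTT
  TT.TTT
  T.TTTT
Step 2: 8 trees catch fire, 6 burn out
  TF...T
  F.F.FT
  ...F.T
  F.FTTT
  TF.TTT
  T.TTTT
Step 3: 4 trees catch fire, 8 burn out
  F....T
  .....F
  .....T
  ...FTT
  F..TTT
  T.TTTT
Step 4: 5 trees catch fire, 4 burn out
  .....F
  ......
  .....F
  ....FT
  ...FTT
  F.TTTT
Step 5: 3 trees catch fire, 5 burn out
  ......
  ......
  ......
  .....F
  ....FT
  ..TFTT

......
......
......
.....F
....FT
..TFTT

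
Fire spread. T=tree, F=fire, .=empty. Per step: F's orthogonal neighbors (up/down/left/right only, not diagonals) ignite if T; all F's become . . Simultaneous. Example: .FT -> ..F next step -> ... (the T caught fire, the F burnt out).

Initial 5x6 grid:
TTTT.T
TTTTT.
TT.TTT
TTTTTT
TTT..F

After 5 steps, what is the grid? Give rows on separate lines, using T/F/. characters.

Step 1: 1 trees catch fire, 1 burn out
  TTTT.T
  TTTTT.
  TT.TTT
  TTTTTF
  TTT...
Step 2: 2 trees catch fire, 1 burn out
  TTTT.T
  TTTTT.
  TT.TTF
  TTTTF.
  TTT...
Step 3: 2 trees catch fire, 2 burn out
  TTTT.T
  TTTTT.
  TT.TF.
  TTTF..
  TTT...
Step 4: 3 trees catch fire, 2 burn out
  TTTT.T
  TTTTF.
  TT.F..
  TTF...
  TTT...
Step 5: 3 trees catch fire, 3 burn out
  TTTT.T
  TTTF..
  TT....
  TF....
  TTF...

TTTT.T
TTTF..
TT....
TF....
TTF...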